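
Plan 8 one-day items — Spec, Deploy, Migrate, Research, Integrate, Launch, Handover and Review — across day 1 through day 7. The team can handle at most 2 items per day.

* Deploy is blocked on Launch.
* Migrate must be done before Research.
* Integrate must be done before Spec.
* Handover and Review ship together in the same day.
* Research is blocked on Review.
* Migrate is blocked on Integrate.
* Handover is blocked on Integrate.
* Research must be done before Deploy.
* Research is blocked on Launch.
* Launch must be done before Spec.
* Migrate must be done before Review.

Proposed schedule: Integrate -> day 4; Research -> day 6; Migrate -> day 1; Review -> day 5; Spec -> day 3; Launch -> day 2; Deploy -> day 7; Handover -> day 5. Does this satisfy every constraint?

Handover and Review ship together in the same day — holds.
Research is blocked on Launch — holds.
Migrate is blocked on Integrate — violated.
Migrate must be done before Research — holds.
Research is blocked on Review — holds.
Deploy is blocked on Launch — holds.
The team can handle at most 2 items per day — holds.
Research must be done before Deploy — holds.
Launch must be done before Spec — holds.
Integrate must be done before Spec — violated.
Handover is blocked on Integrate — holds.
Migrate must be done before Review — holds.

No. Migrate is blocked on Integrate is not satisfied.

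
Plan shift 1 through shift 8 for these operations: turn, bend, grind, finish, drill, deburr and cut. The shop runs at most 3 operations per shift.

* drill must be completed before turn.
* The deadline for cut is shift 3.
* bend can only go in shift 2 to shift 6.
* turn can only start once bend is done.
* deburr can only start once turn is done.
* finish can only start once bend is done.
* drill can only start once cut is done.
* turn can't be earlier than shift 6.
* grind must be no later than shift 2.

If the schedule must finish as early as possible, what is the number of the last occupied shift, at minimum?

shift 7

The precedence chain requires at least 4 distinct shifts.
With at most 3 per shift and 7 operations, at least 3 shifts are needed.
Propagating the time windows through the other constraints, deburr can't land before shift 7, so the schedule must run through at least shift 7.
7 works (last occupied shift: shift 7): for example drill=shift 2; cut=shift 1; turn=shift 6; finish=shift 3; grind=shift 1; deburr=shift 7; bend=shift 2.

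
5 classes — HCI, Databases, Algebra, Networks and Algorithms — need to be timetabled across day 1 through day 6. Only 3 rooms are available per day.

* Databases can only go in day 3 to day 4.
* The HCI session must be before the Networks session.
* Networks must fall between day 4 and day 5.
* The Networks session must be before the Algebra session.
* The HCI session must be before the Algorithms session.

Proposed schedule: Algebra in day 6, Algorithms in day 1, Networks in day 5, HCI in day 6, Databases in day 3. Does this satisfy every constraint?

Invalid. The HCI session must be before the Algorithms session.

The HCI session must be before the Algorithms session — violated.
The HCI session must be before the Networks session — violated.
Networks must fall between day 4 and day 5 — holds.
Databases can only go in day 3 to day 4 — holds.
Only 3 rooms are available per day — holds.
The Networks session must be before the Algebra session — holds.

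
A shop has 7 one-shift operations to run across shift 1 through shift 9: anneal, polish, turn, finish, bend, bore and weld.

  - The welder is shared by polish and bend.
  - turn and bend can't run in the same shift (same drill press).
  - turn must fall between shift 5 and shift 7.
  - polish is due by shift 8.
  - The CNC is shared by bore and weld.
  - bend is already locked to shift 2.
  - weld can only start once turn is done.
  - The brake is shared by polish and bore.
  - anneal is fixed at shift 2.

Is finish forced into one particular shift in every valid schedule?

No

finish can be shift 1 (e.g. bend=shift 2; bore=shift 2; polish=shift 1; turn=shift 5; weld=shift 6; anneal=shift 2; finish=shift 1) or shift 2 (e.g. anneal=shift 2, turn=shift 5, bore=shift 2, bend=shift 2, weld=shift 6, finish=shift 2, polish=shift 1).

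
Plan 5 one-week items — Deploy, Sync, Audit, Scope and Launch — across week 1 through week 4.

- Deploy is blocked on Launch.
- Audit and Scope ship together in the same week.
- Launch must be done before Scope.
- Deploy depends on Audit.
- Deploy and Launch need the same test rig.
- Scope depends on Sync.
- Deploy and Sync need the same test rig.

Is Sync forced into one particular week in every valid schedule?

No

Sync can be week 1 (e.g. Scope=week 2, Launch=week 1, Deploy=week 3, Sync=week 1, Audit=week 2) or week 2 (e.g. Scope -> week 3; Deploy -> week 4; Sync -> week 2; Launch -> week 1; Audit -> week 3).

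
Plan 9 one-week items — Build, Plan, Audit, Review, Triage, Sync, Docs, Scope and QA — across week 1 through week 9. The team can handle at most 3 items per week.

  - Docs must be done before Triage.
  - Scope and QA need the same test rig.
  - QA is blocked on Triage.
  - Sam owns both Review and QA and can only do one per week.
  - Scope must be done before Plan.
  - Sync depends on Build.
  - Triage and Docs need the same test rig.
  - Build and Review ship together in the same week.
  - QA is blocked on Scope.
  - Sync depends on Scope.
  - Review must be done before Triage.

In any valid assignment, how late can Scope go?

week 8

Downstream work caps Scope at week 8.
Scope at week 8 is achievable: Plan -> week 9, Docs -> week 1, Sync -> week 9, QA -> week 9, Audit -> week 2, Review -> week 1, Scope -> week 8, Build -> week 1, Triage -> week 2.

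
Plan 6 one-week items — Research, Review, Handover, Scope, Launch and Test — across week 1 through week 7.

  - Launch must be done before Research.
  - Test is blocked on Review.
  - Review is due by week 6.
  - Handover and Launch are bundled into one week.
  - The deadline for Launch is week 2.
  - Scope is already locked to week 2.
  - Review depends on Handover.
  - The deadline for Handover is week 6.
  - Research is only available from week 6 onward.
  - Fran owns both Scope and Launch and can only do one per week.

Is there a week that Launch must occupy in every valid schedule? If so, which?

Launch's window is week 1–week 2.
Scope is fixed at week 2, and Launch can't share a week with Scope.
So Launch must be week 1.

week 1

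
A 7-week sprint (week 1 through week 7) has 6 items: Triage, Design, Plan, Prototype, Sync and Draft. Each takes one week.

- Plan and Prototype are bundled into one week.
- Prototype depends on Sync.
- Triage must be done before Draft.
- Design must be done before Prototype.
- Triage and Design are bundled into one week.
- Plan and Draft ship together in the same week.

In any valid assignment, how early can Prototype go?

Precedence pushes Prototype to at least week 2.
Prototype at week 2 is achievable: Plan=week 2; Design=week 1; Prototype=week 2; Draft=week 2; Triage=week 1; Sync=week 1.

week 2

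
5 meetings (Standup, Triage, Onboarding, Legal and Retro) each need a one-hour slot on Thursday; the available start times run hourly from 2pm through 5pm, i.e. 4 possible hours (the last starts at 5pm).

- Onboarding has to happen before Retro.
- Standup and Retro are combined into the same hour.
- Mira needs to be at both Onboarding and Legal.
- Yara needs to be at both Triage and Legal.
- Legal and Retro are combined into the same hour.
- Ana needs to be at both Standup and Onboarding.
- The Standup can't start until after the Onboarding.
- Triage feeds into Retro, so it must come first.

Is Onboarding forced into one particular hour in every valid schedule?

Onboarding can be 2pm (e.g. Onboarding in 2pm, Triage in 2pm, Retro in 3pm, Legal in 3pm, Standup in 3pm) or 3pm (e.g. Legal -> 4pm, Triage -> 2pm, Standup -> 4pm, Onboarding -> 3pm, Retro -> 4pm).

No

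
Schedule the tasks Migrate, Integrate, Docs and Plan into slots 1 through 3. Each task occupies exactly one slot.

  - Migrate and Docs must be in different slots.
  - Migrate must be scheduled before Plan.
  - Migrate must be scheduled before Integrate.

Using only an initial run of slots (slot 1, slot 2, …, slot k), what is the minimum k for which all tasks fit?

The precedence chain requires at least 2 distinct slots.
2 works (last occupied slot: 2): for example Migrate in 1; Integrate in 2; Plan in 2; Docs in 2.

2 slots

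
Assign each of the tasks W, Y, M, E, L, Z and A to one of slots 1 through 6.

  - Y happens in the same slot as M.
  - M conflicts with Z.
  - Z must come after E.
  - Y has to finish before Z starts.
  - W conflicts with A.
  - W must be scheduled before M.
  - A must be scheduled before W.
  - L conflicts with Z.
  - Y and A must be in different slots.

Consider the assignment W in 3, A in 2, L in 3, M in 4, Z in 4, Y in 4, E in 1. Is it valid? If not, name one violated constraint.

No — it violates: M conflicts with Z

Y has to finish before Z starts — violated.
M conflicts with Z — violated.
L conflicts with Z — holds.
W must be scheduled before M — holds.
Z must come after E — holds.
Y happens in the same slot as M — holds.
W conflicts with A — holds.
A must be scheduled before W — holds.
Y and A must be in different slots — holds.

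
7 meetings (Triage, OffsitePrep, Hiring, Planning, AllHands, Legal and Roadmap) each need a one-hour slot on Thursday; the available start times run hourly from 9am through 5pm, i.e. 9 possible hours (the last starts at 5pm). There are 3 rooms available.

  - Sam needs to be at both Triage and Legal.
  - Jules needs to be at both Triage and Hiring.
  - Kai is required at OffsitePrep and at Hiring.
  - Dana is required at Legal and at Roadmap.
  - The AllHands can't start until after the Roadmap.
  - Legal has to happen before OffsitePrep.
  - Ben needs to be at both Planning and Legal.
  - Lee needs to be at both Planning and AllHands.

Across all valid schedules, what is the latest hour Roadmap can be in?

Downstream work caps Roadmap at 4pm.
Roadmap at 4pm is achievable: Triage in 10am; OffsitePrep in 10am; Roadmap in 4pm; Legal in 9am; Planning in 10am; Hiring in 9am; AllHands in 5pm.

4pm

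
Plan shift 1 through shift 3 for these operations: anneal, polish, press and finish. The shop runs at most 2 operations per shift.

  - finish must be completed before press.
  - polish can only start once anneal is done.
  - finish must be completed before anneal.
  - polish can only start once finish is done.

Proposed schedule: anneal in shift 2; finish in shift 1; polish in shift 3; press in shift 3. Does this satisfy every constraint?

polish can only start once finish is done — holds.
finish must be completed before press — holds.
The shop runs at most 2 operations per shift — holds.
polish can only start once anneal is done — holds.
finish must be completed before anneal — holds.

Yes, all constraints hold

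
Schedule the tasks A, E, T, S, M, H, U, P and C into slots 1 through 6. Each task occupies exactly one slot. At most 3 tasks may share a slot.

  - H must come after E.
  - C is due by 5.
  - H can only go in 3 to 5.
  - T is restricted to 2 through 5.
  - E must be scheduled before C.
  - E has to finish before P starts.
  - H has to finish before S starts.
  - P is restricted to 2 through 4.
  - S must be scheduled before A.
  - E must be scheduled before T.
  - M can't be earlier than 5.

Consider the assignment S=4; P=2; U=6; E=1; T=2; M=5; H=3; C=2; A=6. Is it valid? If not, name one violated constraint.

Valid

H must come after E — holds.
H has to finish before S starts — holds.
P is restricted to 2 through 4 — holds.
T is restricted to 2 through 5 — holds.
E must be scheduled before T — holds.
E has to finish before P starts — holds.
E must be scheduled before C — holds.
H can only go in 3 to 5 — holds.
C is due by 5 — holds.
At most 3 tasks may share a slot — holds.
S must be scheduled before A — holds.
M can't be earlier than 5 — holds.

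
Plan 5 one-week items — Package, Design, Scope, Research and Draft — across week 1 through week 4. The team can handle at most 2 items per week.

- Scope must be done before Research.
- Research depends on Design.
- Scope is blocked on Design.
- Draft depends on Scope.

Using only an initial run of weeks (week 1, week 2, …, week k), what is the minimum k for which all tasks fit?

The precedence chain requires at least 3 distinct weeks.
With at most 2 per week and 5 tasks, at least 3 weeks are needed.
3 works (last occupied week: week 3): for example Draft=week 3, Design=week 1, Scope=week 2, Package=week 1, Research=week 3.

3 weeks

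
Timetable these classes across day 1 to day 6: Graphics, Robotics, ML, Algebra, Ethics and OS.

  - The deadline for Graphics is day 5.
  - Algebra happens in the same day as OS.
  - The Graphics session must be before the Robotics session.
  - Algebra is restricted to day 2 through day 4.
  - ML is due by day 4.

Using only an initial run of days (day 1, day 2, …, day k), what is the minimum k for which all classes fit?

2

The precedence chain requires at least 2 distinct days.
2 works (last occupied day: day 2): for example Ethics -> day 1, Algebra -> day 2, ML -> day 1, OS -> day 2, Graphics -> day 1, Robotics -> day 2.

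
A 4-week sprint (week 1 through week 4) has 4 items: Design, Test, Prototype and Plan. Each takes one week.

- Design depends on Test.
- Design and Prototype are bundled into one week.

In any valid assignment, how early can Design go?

week 2

Precedence pushes Design to at least week 2.
Design at week 2 is achievable: Prototype -> week 2; Design -> week 2; Test -> week 1; Plan -> week 1.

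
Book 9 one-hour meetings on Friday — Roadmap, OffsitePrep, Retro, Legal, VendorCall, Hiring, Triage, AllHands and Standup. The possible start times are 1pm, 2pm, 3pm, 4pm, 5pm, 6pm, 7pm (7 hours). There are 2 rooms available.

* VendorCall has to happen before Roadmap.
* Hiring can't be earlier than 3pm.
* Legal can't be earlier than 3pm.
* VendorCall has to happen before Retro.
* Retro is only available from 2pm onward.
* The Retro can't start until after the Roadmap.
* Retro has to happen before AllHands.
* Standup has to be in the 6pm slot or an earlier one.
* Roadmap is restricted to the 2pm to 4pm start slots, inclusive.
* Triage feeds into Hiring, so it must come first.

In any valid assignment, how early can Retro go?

Retro is available from 2pm; precedence pushes Retro to at least 3pm; downstream work caps Retro at 6pm.
Retro at 3pm is achievable: OffsitePrep in 5pm, Legal in 4pm, VendorCall in 1pm, Retro in 3pm, Roadmap in 2pm, Triage in 2pm, AllHands in 4pm, Hiring in 3pm, Standup in 1pm.

3pm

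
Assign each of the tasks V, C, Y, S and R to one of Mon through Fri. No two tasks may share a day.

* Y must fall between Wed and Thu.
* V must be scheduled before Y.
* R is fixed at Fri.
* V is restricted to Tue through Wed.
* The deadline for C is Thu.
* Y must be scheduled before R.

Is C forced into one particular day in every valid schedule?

No

C can be Mon (e.g. S -> Thu, R -> Fri, V -> Tue, Y -> Wed, C -> Mon) or Tue (e.g. R=Fri, V=Wed, C=Tue, S=Mon, Y=Thu).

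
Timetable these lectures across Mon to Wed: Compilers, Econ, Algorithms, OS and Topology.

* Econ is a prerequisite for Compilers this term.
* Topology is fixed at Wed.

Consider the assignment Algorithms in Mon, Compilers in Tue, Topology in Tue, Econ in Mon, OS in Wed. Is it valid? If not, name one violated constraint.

No. Topology is fixed at Wed is not satisfied.

Econ is a prerequisite for Compilers this term — holds.
Topology is fixed at Wed — violated.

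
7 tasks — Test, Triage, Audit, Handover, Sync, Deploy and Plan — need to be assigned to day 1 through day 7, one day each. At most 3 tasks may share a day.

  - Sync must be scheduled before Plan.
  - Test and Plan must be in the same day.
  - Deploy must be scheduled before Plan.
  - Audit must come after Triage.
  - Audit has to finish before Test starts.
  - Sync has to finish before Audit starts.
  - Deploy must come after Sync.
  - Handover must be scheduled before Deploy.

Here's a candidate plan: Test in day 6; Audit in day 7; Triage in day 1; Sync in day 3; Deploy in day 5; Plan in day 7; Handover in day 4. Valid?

No. Audit has to finish before Test starts is not satisfied.

Deploy must be scheduled before Plan — holds.
Handover must be scheduled before Deploy — holds.
Test and Plan must be in the same day — violated.
Sync must be scheduled before Plan — holds.
Audit has to finish before Test starts — violated.
Audit must come after Triage — holds.
At most 3 tasks may share a day — holds.
Sync has to finish before Audit starts — holds.
Deploy must come after Sync — holds.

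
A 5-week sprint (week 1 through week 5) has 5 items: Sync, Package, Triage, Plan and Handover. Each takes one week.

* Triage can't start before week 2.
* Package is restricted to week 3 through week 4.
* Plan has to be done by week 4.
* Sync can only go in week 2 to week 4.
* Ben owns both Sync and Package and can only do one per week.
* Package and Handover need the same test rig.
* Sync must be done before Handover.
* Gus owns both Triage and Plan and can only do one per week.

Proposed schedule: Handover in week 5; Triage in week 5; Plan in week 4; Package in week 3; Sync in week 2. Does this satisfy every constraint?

Yes

Sync must be done before Handover — holds.
Ben owns both Sync and Package and can only do one per week — holds.
Package is restricted to week 3 through week 4 — holds.
Triage can't start before week 2 — holds.
Package and Handover need the same test rig — holds.
Sync can only go in week 2 to week 4 — holds.
Gus owns both Triage and Plan and can only do one per week — holds.
Plan has to be done by week 4 — holds.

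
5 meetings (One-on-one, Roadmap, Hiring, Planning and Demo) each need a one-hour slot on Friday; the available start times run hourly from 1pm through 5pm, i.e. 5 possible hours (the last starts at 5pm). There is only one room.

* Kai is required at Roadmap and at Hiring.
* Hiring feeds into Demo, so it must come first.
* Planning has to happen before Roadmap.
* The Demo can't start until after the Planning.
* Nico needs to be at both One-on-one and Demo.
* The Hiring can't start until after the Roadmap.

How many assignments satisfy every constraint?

Splitting on One-on-one: it can be 1pm (1), 2pm (1), 3pm (1), 4pm (1), 5pm (1). Listing each branch's schedules as (Roadmap, Hiring, Planning, Demo):
One-on-one=1pm: (3pm,4pm,2pm,5pm) — 1.
One-on-one=2pm: (3pm,4pm,1pm,5pm) — 1.
One-on-one=3pm: (2pm,4pm,1pm,5pm) — 1.
One-on-one=4pm: (2pm,3pm,1pm,5pm) — 1.
One-on-one=5pm: (2pm,3pm,1pm,4pm) — 1.
Summing: 1 + 1 + 1 + 1 + 1 = 5.

5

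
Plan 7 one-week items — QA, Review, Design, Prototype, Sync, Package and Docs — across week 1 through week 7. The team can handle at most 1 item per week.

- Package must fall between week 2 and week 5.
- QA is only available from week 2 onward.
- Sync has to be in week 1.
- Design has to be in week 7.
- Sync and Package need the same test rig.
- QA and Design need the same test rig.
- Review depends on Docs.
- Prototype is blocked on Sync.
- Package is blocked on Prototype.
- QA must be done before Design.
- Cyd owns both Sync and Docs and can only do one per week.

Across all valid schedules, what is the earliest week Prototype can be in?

Precedence pushes Prototype to at least week 2; downstream work caps Prototype at week 4.
Prototype at week 2 is achievable: Docs=week 5; Sync=week 1; Package=week 3; Design=week 7; QA=week 4; Review=week 6; Prototype=week 2.

week 2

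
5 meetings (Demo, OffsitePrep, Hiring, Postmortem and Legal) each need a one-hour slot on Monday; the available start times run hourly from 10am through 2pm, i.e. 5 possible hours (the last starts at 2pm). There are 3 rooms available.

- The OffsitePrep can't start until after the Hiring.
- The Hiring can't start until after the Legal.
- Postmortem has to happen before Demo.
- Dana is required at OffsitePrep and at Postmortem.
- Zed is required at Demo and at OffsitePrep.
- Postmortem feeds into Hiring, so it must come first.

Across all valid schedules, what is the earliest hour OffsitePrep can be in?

Precedence pushes OffsitePrep to at least 12pm.
OffsitePrep at 12pm is achievable: Demo in 11am, Postmortem in 10am, Hiring in 11am, OffsitePrep in 12pm, Legal in 10am.

12pm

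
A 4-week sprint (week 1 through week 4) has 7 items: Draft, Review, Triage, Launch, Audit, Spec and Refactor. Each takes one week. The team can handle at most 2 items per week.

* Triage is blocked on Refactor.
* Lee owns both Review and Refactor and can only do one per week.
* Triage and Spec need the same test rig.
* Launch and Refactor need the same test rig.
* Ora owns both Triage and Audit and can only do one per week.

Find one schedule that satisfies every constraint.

Audit=week 3, Triage=week 2, Launch=week 3, Refactor=week 1, Review=week 2, Spec=week 4, Draft=week 1

Checking: Refactor(week 1) before Triage(week 2); Review(week 2) != Refactor(week 1); Triage(week 2) != Audit(week 3); Launch(week 3) != Refactor(week 1); Triage(week 2) != Spec(week 4); max 2 per week (cap 2).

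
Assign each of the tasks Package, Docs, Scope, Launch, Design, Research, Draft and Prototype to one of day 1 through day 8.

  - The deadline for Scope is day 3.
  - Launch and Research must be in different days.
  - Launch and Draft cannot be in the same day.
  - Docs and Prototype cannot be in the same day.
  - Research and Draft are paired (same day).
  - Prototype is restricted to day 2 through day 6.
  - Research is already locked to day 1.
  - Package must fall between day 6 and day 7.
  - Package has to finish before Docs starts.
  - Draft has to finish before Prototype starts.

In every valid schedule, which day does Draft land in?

Draft must be in the same day as Research, which can't be after day 1, so Draft is at most day 1.
So Draft is pinned to day 1.

day 1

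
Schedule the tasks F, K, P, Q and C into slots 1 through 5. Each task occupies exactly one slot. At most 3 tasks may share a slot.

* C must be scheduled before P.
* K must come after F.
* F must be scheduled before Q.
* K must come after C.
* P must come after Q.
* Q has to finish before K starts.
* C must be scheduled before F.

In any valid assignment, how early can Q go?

Precedence pushes Q to at least 3; downstream work caps Q at 4.
Q at 3 is achievable: F in 2; K in 4; C in 1; Q in 3; P in 4.

3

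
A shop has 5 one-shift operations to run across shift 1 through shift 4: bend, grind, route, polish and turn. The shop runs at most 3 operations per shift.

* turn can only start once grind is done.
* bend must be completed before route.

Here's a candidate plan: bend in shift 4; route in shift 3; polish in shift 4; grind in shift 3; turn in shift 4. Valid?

turn can only start once grind is done — holds.
The shop runs at most 3 operations per shift — holds.
bend must be completed before route — violated.

No. bend must be completed before route is not satisfied.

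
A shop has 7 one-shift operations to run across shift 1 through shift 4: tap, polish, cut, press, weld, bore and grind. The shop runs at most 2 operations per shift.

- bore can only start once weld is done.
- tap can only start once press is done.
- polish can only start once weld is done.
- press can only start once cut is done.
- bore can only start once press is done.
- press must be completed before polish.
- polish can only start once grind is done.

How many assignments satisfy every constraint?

Splitting on tap: it can be shift 3 (10), shift 4 (8). Listing each branch's schedules as (polish, cut, press, weld, bore, grind) by shift number:
tap=shift 3: (3,1,2,1,4,2) (3,1,2,2,4,1) (4,1,2,1,3,2) (4,1,2,1,4,2) (4,1,2,1,4,3) (4,1,2,2,3,1) (4,1,2,2,4,1) (4,1,2,2,4,3) (4,1,2,3,4,1) (4,1,2,3,4,2) — 10.
tap=shift 4: (3,1,2,1,3,2) (3,1,2,1,4,2) (3,1,2,2,3,1) (3,1,2,2,4,1) (4,1,2,1,3,2) (4,1,2,1,3,3) (4,1,2,2,3,1) (4,1,2,2,3,3) — 8.
Summing: 10 + 8 = 18.

18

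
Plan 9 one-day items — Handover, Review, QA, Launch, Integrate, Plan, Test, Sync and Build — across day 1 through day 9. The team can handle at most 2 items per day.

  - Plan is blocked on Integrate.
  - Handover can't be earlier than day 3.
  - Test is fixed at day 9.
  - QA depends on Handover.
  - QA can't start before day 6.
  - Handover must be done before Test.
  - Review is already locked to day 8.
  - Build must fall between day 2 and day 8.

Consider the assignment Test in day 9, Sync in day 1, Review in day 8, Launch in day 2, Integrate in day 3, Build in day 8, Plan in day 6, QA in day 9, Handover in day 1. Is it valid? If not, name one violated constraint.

Handover must be done before Test — holds.
Plan is blocked on Integrate — holds.
QA can't start before day 6 — holds.
QA depends on Handover — holds.
The team can handle at most 2 items per day — holds.
Handover can't be earlier than day 3 — violated.
Build must fall between day 2 and day 8 — holds.
Review is already locked to day 8 — holds.
Test is fixed at day 9 — holds.

No. Handover can't be earlier than day 3 is not satisfied.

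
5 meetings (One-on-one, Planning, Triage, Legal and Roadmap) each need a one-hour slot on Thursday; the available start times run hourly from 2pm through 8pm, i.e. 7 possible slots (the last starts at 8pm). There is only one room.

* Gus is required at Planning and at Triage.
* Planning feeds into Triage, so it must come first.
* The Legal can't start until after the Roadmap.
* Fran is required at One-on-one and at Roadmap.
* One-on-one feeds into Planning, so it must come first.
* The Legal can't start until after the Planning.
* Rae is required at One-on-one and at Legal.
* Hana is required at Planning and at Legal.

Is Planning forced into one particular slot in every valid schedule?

Planning can be 3pm (e.g. One-on-one in 2pm, Triage in 6pm, Legal in 5pm, Roadmap in 4pm, Planning in 3pm) or 4pm (e.g. Roadmap=3pm; Legal=5pm; Triage=6pm; One-on-one=2pm; Planning=4pm).

No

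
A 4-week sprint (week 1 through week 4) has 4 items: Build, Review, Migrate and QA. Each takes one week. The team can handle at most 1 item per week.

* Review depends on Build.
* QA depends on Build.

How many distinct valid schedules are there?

8

Splitting on Build: it can be week 1 (6), week 2 (2). Listing each branch's schedules as (Review, Migrate, QA) by week number:
Build=week 1: (2,3,4) (2,4,3) (3,2,4) (3,4,2) (4,2,3) (4,3,2) — 6.
Build=week 2: (3,1,4) (4,1,3) — 2.
Summing: 6 + 2 = 8.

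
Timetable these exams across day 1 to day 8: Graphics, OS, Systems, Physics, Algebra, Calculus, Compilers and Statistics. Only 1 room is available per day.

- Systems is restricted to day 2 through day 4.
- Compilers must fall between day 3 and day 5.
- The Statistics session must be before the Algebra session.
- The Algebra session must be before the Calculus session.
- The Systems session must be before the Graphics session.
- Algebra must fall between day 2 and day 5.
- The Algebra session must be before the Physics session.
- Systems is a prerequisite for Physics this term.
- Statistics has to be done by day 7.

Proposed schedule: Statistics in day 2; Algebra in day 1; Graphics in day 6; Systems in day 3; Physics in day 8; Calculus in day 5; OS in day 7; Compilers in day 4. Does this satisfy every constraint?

The Statistics session must be before the Algebra session — violated.
The Systems session must be before the Graphics session — holds.
Algebra must fall between day 2 and day 5 — violated.
Systems is restricted to day 2 through day 4 — holds.
The Algebra session must be before the Physics session — holds.
Statistics has to be done by day 7 — holds.
Systems is a prerequisite for Physics this term — holds.
The Algebra session must be before the Calculus session — holds.
Only 1 room is available per day — holds.
Compilers must fall between day 3 and day 5 — holds.

Invalid. The Statistics session must be before the Algebra session.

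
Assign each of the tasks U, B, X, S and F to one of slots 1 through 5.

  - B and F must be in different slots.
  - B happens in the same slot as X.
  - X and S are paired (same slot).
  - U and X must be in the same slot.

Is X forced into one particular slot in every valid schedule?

No

X can be 1 (e.g. F -> 2; U -> 1; X -> 1; S -> 1; B -> 1) or 2 (e.g. B -> 2, S -> 2, U -> 2, X -> 2, F -> 1).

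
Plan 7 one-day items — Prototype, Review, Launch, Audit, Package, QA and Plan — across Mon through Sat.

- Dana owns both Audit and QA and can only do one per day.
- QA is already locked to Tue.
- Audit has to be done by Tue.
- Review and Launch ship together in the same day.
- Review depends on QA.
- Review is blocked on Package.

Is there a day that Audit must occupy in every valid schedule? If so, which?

Mon

Audit's window is Mon–Tue.
QA is fixed at Tue, and Audit can't share a day with QA.
So Audit must be Mon.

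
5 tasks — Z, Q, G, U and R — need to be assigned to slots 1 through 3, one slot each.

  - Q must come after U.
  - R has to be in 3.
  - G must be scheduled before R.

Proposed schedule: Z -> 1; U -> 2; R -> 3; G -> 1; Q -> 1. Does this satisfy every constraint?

No — it violates: Q must come after U

Q must come after U — violated.
G must be scheduled before R — holds.
R has to be in 3 — holds.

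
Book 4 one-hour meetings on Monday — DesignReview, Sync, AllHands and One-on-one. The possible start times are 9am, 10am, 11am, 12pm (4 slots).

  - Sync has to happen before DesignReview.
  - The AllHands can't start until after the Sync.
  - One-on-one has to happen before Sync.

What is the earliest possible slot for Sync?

Precedence pushes Sync to at least 10am; downstream work caps Sync at 11am.
Sync at 10am is achievable: DesignReview=11am; Sync=10am; One-on-one=9am; AllHands=11am.

10am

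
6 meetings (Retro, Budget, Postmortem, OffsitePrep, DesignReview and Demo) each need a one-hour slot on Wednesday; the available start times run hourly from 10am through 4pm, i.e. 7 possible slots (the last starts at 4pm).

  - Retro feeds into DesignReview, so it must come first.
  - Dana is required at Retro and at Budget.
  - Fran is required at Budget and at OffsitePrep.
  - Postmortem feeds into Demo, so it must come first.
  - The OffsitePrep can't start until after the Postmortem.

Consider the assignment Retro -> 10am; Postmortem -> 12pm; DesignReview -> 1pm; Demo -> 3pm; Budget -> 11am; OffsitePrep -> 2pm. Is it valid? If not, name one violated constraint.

Dana is required at Retro and at Budget — holds.
The OffsitePrep can't start until after the Postmortem — holds.
Postmortem feeds into Demo, so it must come first — holds.
Fran is required at Budget and at OffsitePrep — holds.
Retro feeds into DesignReview, so it must come first — holds.

Yes, all constraints hold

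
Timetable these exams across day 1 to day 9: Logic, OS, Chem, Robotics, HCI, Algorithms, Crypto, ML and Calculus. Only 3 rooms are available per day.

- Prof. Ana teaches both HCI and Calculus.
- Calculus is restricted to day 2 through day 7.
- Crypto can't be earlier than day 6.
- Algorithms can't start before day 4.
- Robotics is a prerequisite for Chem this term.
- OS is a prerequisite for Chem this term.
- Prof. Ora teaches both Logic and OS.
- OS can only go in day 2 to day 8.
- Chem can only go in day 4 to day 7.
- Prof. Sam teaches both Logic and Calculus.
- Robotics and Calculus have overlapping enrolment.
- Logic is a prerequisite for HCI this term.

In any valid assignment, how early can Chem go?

day 4

Chem is available from day 4; Chem's own window allows nothing later than day 7.
Chem at day 4 is achievable: Calculus -> day 2, Robotics -> day 1, Logic -> day 1, Crypto -> day 6, HCI -> day 3, OS -> day 2, Algorithms -> day 4, Chem -> day 4, ML -> day 1.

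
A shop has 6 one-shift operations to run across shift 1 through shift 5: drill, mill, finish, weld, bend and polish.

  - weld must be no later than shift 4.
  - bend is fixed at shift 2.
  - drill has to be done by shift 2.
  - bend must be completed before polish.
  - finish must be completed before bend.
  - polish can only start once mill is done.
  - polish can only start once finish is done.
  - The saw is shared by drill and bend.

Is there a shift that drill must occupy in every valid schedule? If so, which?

shift 1

drill's window is shift 1–shift 2.
bend is fixed at shift 2, and drill can't share a shift with bend.
So drill must be shift 1.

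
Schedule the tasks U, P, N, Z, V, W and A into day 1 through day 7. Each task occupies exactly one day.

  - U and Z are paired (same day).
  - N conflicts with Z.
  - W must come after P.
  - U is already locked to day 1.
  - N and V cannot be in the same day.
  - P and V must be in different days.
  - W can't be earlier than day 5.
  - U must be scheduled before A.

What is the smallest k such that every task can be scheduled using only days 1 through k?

The precedence chain requires at least 2 distinct days.
W can't be placed before day 5, so the schedule must run through at least day 5.
5 works (last occupied day: day 5): for example U=day 1; P=day 1; A=day 2; N=day 2; W=day 5; V=day 3; Z=day 1.

5 days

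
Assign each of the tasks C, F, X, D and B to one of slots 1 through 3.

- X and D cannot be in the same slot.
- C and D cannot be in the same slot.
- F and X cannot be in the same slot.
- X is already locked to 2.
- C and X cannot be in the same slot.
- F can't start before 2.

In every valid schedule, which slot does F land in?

F's window is 2–3.
X is fixed at 2, and F can't share a slot with X.
So F must be 3.

3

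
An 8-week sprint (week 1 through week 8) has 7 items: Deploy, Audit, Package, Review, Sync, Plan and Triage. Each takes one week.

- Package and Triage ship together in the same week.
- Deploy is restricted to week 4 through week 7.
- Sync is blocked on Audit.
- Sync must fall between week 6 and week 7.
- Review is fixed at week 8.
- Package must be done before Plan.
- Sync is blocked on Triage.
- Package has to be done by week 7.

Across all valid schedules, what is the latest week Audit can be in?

week 6

Downstream work caps Audit at week 6.
Audit at week 6 is achievable: Triage in week 1, Plan in week 2, Audit in week 6, Deploy in week 4, Sync in week 7, Package in week 1, Review in week 8.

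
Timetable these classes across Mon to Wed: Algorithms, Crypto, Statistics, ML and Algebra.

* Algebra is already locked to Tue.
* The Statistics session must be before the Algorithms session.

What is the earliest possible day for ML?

Mon

ML at Mon is achievable: ML in Mon, Algorithms in Tue, Crypto in Mon, Algebra in Tue, Statistics in Mon.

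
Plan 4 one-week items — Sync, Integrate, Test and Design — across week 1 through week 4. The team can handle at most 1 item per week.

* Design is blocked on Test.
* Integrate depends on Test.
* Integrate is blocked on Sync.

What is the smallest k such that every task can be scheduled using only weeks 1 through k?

4 weeks

The precedence chain requires at least 2 distinct weeks.
With at most 1 per week and 4 tasks, at least 4 weeks are needed.
4 works (last occupied week: week 4): for example Sync in week 2, Test in week 1, Integrate in week 3, Design in week 4.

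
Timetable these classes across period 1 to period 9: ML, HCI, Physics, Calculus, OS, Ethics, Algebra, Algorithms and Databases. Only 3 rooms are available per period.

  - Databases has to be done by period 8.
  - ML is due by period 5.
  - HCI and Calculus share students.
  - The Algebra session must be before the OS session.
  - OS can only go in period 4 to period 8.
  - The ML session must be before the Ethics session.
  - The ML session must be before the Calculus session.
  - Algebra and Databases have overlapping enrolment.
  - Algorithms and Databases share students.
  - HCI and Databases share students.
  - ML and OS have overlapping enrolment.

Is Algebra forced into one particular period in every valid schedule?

No

Algebra can be period 1 (e.g. Databases=period 2; Algebra=period 1; Physics=period 3; Algorithms=period 3; HCI=period 1; Ethics=period 2; Calculus=period 2; OS=period 4; ML=period 1) or period 2 (e.g. Algebra in period 2, Algorithms in period 3, Databases in period 1, Physics in period 1, Calculus in period 2, Ethics in period 2, HCI in period 3, ML in period 1, OS in period 4).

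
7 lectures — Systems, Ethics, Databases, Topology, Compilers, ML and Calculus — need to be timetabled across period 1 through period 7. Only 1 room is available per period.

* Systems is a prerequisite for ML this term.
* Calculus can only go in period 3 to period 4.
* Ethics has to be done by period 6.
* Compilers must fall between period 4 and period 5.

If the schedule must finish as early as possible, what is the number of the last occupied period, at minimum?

7

The precedence chain requires at least 2 distinct periods.
With at most 1 per period and 7 lectures, at least 7 periods are needed.
Compilers can't be placed before period 4, so the schedule must run through at least period 4.
7 works (last occupied period: period 7): for example ML -> period 5, Ethics -> period 1, Calculus -> period 3, Databases -> period 6, Compilers -> period 4, Topology -> period 7, Systems -> period 2.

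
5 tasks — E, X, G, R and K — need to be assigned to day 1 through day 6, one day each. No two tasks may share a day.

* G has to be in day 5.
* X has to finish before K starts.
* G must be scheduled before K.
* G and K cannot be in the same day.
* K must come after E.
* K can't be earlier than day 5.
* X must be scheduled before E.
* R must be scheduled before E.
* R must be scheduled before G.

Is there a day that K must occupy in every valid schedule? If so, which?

day 6

K's window is day 5–day 6.
G is fixed at day 5, and K can't share a day with G.
So K must be day 6.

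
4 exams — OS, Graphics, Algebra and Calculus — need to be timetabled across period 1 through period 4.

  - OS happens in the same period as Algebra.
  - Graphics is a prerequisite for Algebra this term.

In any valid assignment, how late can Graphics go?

Downstream work caps Graphics at period 3.
Graphics at period 3 is achievable: Algebra -> period 4, Calculus -> period 1, OS -> period 4, Graphics -> period 3.

period 3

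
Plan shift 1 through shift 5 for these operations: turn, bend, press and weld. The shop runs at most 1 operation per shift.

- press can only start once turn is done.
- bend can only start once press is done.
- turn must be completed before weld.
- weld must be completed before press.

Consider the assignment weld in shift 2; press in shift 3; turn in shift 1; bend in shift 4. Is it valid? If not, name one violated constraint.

turn must be completed before weld — holds.
weld must be completed before press — holds.
press can only start once turn is done — holds.
The shop runs at most 1 operation per shift — holds.
bend can only start once press is done — holds.

Yes, all constraints hold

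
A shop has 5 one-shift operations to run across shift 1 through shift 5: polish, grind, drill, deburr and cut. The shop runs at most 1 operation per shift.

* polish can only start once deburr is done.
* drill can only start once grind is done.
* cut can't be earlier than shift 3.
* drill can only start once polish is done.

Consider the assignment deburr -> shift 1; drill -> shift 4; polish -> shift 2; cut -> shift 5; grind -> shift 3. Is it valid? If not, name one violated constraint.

Yes, all constraints hold

The shop runs at most 1 operation per shift — holds.
cut can't be earlier than shift 3 — holds.
drill can only start once grind is done — holds.
drill can only start once polish is done — holds.
polish can only start once deburr is done — holds.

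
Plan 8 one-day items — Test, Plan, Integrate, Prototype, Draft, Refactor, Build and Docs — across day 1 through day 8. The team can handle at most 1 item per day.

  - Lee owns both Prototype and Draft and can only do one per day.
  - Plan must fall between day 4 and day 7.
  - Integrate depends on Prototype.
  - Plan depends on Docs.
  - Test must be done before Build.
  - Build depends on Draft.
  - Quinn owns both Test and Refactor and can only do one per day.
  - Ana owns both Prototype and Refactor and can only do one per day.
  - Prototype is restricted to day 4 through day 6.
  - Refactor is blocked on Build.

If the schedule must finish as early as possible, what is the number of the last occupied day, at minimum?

The precedence chain requires at least 3 distinct days.
With at most 1 per day and 8 tasks, at least 8 days are needed.
Propagating the time windows through the other constraints, Integrate can't land before day 5, so the schedule must run through at least day 5.
8 works (last occupied day: day 8): for example Draft -> day 2; Docs -> day 3; Build -> day 6; Plan -> day 5; Prototype -> day 4; Integrate -> day 7; Refactor -> day 8; Test -> day 1.

day 8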